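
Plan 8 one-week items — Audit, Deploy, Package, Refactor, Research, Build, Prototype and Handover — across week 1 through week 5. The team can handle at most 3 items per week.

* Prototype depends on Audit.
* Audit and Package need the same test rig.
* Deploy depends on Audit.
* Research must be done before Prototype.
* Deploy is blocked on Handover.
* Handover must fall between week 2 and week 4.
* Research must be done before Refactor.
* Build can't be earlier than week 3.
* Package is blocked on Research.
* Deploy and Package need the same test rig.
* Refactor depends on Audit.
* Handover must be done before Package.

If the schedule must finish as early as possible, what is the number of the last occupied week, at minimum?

The precedence chain requires at least 2 distinct weeks.
With at most 3 per week and 8 work items, at least 3 weeks are needed.
Build can't be placed before week 3, so the schedule must run through at least week 3.
Could 3 weeks be enough, i.e. nothing placed later than week 3? No: Handover's window within 3 weeks is {week 2, week 3}; Deploy must come after Handover (at week 2 or later) → {week 3}; Handover must come before Deploy (at week 3 or earlier) → {week 2}; Refactor must come after Research (at week 1 or later) → {week 2, week 3}; Research must come before Refactor (at week 3 or earlier) → {week 1, week 2}; Package must come after Research (at week 1 or later) → {week 2, week 3}; Package must come after Handover (at week 2 or later) → {week 3}; Package can't share with Deploy (week 3) → nothing is left.
So 3 weeks is not enough.
4 works (last occupied week: week 4): for example Refactor=week 2, Build=week 3, Audit=week 1, Deploy=week 3, Research=week 1, Handover=week 2, Package=week 4, Prototype=week 2.

4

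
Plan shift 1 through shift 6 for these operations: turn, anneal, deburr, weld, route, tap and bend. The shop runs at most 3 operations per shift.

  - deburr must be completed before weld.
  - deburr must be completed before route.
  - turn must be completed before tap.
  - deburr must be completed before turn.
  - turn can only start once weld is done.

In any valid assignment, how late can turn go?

shift 5

Precedence pushes turn to at least shift 3; downstream work caps turn at shift 5.
turn at shift 5 is achievable: deburr -> shift 1; tap -> shift 6; bend -> shift 1; turn -> shift 5; anneal -> shift 1; route -> shift 2; weld -> shift 2.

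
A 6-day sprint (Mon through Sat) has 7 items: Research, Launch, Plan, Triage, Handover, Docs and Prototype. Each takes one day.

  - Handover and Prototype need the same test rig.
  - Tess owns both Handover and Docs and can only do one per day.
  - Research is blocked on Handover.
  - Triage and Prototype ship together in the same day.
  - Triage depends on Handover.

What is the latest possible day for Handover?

Downstream work caps Handover at Fri.
Handover at Fri is achievable: Triage -> Sat; Handover -> Fri; Docs -> Mon; Plan -> Mon; Research -> Sat; Launch -> Mon; Prototype -> Sat.

Fri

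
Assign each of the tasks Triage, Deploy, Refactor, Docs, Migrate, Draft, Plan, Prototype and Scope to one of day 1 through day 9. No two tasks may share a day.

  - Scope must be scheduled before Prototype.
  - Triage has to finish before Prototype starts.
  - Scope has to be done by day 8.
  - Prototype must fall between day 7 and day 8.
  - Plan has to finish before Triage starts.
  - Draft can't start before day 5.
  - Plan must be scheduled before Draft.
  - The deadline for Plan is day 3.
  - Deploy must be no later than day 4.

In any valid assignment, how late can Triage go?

day 7

Precedence pushes Triage to at least day 2; downstream work caps Triage at day 7.
Triage at day 7 is achievable: Deploy -> day 2; Prototype -> day 8; Draft -> day 5; Refactor -> day 4; Triage -> day 7; Migrate -> day 9; Docs -> day 6; Scope -> day 3; Plan -> day 1.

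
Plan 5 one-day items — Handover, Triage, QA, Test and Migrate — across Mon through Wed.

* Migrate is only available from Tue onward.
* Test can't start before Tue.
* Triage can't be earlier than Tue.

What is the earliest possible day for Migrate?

Tue

Migrate is available from Tue.
Migrate at Tue is achievable: QA -> Mon; Test -> Tue; Migrate -> Tue; Triage -> Tue; Handover -> Mon.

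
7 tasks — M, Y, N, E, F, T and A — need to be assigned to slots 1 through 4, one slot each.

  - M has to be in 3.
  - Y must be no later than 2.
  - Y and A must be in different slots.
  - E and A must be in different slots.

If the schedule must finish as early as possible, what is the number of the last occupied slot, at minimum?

M can't be placed before 3, so the schedule must run through at least slot 3.
3 works (last occupied slot: 3): for example F -> 1, E -> 1, Y -> 1, A -> 2, M -> 3, N -> 1, T -> 1.

slot 3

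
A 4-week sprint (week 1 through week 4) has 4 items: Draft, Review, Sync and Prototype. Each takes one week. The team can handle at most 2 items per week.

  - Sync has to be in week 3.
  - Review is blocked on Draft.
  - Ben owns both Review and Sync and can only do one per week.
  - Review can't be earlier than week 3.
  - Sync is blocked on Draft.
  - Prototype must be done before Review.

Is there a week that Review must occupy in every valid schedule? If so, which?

Review's window is week 3–week 4.
Sync is fixed at week 3, and Review can't share a week with Sync.
So Review must be week 4.

week 4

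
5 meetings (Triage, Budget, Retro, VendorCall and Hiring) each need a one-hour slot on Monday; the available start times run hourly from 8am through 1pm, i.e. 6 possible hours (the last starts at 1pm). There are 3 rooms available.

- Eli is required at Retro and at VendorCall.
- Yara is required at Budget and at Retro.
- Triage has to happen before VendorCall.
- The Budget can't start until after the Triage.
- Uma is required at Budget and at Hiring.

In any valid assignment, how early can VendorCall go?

9am

Precedence pushes VendorCall to at least 9am.
VendorCall at 9am is achievable: Triage=8am; Retro=8am; Budget=9am; VendorCall=9am; Hiring=8am.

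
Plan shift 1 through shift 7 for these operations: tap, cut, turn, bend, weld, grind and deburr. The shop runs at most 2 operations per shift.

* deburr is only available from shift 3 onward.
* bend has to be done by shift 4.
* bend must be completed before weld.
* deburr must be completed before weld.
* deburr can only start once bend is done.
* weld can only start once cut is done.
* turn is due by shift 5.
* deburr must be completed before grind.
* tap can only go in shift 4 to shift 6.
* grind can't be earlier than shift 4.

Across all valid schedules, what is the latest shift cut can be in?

shift 6

Downstream work caps cut at shift 6.
cut at shift 6 is achievable: cut=shift 6; grind=shift 4; tap=shift 4; deburr=shift 3; bend=shift 1; turn=shift 1; weld=shift 7.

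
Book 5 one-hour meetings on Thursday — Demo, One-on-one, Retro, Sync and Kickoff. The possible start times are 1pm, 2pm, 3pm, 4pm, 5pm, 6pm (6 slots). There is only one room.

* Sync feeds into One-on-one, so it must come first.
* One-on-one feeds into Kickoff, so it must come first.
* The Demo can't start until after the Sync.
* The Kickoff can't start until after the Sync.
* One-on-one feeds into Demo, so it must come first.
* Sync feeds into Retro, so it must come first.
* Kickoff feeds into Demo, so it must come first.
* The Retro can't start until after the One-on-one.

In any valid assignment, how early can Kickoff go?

Precedence pushes Kickoff to at least 3pm; downstream work caps Kickoff at 5pm.
Kickoff at 3pm is achievable: Demo=4pm; Retro=5pm; Kickoff=3pm; One-on-one=2pm; Sync=1pm.

3pm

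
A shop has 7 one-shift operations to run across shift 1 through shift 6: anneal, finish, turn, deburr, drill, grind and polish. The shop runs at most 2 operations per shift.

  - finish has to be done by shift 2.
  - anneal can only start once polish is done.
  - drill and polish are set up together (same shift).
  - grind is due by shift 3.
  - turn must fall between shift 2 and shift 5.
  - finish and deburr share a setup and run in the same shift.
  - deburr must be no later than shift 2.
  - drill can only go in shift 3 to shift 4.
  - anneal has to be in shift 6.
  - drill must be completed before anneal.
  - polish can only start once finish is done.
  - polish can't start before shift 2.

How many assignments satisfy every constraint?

Splitting on finish: it can be shift 1 (9), shift 2 (6). Listing each branch's schedules as (anneal, turn, deburr, drill, grind, polish) by shift number:
finish=shift 1: (6,2,1,3,2,3) (6,2,1,4,2,4) (6,2,1,4,3,4) (6,3,1,4,2,4) (6,3,1,4,3,4) (6,4,1,3,2,3) (6,5,1,3,2,3) (6,5,1,4,2,4) (6,5,1,4,3,4) — 9.
finish=shift 2: (6,3,2,4,1,4) (6,3,2,4,3,4) (6,4,2,3,1,3) (6,5,2,3,1,3) (6,5,2,4,1,4) (6,5,2,4,3,4) — 6.
Summing: 9 + 6 = 15.

15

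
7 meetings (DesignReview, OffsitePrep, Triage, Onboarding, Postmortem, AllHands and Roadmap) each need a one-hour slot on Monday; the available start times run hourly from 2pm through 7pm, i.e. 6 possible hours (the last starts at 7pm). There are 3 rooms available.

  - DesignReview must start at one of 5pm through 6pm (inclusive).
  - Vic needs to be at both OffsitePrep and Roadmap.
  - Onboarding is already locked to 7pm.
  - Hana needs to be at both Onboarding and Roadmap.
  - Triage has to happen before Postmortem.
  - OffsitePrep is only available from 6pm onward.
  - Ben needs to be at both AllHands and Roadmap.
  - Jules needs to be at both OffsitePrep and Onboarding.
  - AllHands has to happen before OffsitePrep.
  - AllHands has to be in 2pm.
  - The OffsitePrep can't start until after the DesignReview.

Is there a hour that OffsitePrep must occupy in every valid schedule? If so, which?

6pm

OffsitePrep's window is 6pm–7pm.
Onboarding is fixed at 7pm, and OffsitePrep can't share a hour with Onboarding.
So OffsitePrep must be 6pm.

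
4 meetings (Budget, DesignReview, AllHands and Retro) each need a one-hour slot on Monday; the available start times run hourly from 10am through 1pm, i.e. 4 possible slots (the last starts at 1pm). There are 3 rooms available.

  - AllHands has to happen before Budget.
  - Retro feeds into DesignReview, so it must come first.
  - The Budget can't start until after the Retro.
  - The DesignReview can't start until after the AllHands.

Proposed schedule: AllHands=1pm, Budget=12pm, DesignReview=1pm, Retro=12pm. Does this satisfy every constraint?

No. AllHands has to happen before Budget is not satisfied.

AllHands has to happen before Budget — violated.
There are 3 rooms available — holds.
The Budget can't start until after the Retro — violated.
Retro feeds into DesignReview, so it must come first — holds.
The DesignReview can't start until after the AllHands — violated.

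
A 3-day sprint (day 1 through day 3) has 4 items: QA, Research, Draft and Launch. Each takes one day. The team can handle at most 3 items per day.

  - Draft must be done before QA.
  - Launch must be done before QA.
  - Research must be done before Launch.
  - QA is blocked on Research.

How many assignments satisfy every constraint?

Enumerating: Draft=day 1; QA=day 3; Launch=day 2; Research=day 1 | Research=day 1, QA=day 3, Draft=day 2, Launch=day 2.

2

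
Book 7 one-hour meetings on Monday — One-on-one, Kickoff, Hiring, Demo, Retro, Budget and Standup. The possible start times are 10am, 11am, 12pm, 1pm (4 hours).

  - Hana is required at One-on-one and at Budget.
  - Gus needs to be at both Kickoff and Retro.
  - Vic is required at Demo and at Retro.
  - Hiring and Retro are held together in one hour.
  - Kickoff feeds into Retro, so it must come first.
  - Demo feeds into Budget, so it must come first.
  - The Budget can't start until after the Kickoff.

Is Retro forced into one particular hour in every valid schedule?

Retro can be 11am (e.g. Standup=10am, Hiring=11am, One-on-one=10am, Demo=10am, Retro=11am, Budget=11am, Kickoff=10am) or 12pm (e.g. Retro in 12pm; One-on-one in 10am; Hiring in 12pm; Budget in 11am; Standup in 10am; Kickoff in 10am; Demo in 10am).

No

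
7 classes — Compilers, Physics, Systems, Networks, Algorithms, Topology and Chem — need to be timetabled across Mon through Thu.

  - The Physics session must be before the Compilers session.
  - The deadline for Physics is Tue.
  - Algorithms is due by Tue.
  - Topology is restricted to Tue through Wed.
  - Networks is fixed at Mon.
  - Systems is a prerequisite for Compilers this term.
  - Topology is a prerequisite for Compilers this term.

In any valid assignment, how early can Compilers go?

Wed

Precedence pushes Compilers to at least Wed.
Compilers at Wed is achievable: Chem=Mon; Compilers=Wed; Systems=Mon; Algorithms=Mon; Physics=Mon; Topology=Tue; Networks=Mon.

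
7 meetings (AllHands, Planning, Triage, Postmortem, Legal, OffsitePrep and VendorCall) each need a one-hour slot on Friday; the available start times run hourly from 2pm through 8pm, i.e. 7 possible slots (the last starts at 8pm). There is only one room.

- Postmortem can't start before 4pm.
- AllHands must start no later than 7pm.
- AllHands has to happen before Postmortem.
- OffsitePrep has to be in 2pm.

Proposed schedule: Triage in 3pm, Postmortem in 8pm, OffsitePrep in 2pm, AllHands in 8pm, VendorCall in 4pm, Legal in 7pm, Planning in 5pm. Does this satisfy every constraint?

Postmortem can't start before 4pm — holds.
There is only one room — violated.
AllHands has to happen before Postmortem — violated.
OffsitePrep has to be in 2pm — holds.
AllHands must start no later than 7pm — violated.

Invalid. AllHands must start no later than 7pm.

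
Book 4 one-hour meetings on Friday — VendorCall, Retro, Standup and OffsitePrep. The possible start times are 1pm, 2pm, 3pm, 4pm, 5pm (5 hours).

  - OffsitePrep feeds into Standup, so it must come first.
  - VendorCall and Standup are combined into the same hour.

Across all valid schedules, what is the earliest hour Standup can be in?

Precedence pushes Standup to at least 2pm.
Standup at 2pm is achievable: Standup -> 2pm; VendorCall -> 2pm; Retro -> 1pm; OffsitePrep -> 1pm.

2pm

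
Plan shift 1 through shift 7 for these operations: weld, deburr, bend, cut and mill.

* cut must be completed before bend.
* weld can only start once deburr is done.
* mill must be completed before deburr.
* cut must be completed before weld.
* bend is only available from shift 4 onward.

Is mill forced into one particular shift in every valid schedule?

mill can be shift 1 (e.g. bend=shift 4; mill=shift 1; deburr=shift 2; cut=shift 1; weld=shift 3) or shift 2 (e.g. deburr in shift 3; weld in shift 4; mill in shift 2; cut in shift 1; bend in shift 4).

No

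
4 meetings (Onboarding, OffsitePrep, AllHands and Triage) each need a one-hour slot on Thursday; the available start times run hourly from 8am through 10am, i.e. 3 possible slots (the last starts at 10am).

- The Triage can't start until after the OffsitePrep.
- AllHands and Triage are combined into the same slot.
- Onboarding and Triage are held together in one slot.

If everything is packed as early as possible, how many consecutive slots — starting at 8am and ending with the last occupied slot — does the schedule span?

The precedence chain requires at least 2 distinct slots.
2 works (last occupied slot: 9am): for example AllHands=9am, OffsitePrep=8am, Onboarding=9am, Triage=9am.

2 slots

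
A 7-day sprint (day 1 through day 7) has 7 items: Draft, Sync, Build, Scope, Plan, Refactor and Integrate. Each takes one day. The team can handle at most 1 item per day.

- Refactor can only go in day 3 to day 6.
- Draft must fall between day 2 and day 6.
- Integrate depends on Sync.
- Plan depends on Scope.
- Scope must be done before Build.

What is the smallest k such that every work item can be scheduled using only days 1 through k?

7 days

The precedence chain requires at least 2 distinct days.
With at most 1 per day and 7 work items, at least 7 days are needed.
Refactor can't be placed before day 3, so the schedule must run through at least day 3.
7 works (last occupied day: day 7): for example Sync -> day 4, Scope -> day 1, Plan -> day 6, Draft -> day 2, Build -> day 5, Refactor -> day 3, Integrate -> day 7.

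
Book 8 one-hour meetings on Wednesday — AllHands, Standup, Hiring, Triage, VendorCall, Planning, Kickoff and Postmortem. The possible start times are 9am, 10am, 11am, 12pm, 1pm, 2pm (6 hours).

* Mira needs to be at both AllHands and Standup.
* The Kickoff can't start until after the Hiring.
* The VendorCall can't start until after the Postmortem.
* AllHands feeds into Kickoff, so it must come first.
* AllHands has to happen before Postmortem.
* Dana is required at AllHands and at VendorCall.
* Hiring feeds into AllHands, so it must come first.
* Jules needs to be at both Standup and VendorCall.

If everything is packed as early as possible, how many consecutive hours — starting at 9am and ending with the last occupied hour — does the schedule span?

The precedence chain requires at least 4 distinct hours.
4 works (last occupied hour: 12pm): for example Triage -> 9am, Hiring -> 9am, AllHands -> 10am, Postmortem -> 11am, Kickoff -> 11am, VendorCall -> 12pm, Planning -> 9am, Standup -> 9am.

4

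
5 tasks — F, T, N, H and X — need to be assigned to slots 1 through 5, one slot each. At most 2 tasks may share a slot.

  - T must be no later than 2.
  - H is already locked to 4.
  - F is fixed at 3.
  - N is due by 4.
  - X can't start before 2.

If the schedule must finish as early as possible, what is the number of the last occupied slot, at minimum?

4

With at most 2 per slot and 5 tasks, at least 3 slots are needed.
H can't be placed before 4, so the schedule must run through at least slot 4.
4 works (last occupied slot: 4): for example N -> 1, F -> 3, X -> 2, T -> 1, H -> 4.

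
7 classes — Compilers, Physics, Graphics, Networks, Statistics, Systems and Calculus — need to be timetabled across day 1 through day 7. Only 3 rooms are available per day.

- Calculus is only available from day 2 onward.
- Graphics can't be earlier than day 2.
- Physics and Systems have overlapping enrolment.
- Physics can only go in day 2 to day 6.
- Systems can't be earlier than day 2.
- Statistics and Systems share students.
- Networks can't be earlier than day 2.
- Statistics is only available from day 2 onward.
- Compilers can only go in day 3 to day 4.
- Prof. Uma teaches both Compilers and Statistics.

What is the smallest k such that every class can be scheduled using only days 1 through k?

With at most 3 per day and 7 classes, at least 3 days are needed.
Compilers can't be placed before day 3, so the schedule must run through at least day 3.
Could 3 days be enough, i.e. nothing placed later than day 3? No: Compilers's window within 3 days is {day 3}; Physics's window within 3 days is {day 2, day 3}; Graphics's window within 3 days is {day 2, day 3}; Networks's window within 3 days is {day 2, day 3}; Statistics's window within 3 days is {day 2, day 3}; Systems's window within 3 days is {day 2, day 3}; Calculus's window within 3 days is {day 2, day 3}; Statistics can't share with Compilers (day 3) → {day 2}; Systems can't share with Statistics (day 2) → {day 3}; Physics can't share with Systems (day 3) → {day 2}; Compilers, Physics, Graphics, Networks, Statistics, Systems and Calculus are all confined to {day 2, day 3} — 7 classes for 2 days at most 3 apiece is too many.
So 3 days is not enough.
4 works (last occupied day: day 4): for example Graphics -> day 2, Compilers -> day 3, Calculus -> day 3, Physics -> day 2, Systems -> day 3, Networks -> day 2, Statistics -> day 4.

4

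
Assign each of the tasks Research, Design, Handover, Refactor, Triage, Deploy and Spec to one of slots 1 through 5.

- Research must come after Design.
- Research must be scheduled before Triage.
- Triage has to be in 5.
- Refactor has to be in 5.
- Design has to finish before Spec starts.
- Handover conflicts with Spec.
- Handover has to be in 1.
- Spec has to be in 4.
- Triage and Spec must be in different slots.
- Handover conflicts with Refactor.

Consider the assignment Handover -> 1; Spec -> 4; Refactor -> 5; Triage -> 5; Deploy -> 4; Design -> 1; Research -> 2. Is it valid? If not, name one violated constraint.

Research must come after Design — holds.
Triage and Spec must be in different slots — holds.
Handover has to be in 1 — holds.
Handover conflicts with Spec — holds.
Spec has to be in 4 — holds.
Handover conflicts with Refactor — holds.
Research must be scheduled before Triage — holds.
Refactor has to be in 5 — holds.
Triage has to be in 5 — holds.
Design has to finish before Spec starts — holds.

Valid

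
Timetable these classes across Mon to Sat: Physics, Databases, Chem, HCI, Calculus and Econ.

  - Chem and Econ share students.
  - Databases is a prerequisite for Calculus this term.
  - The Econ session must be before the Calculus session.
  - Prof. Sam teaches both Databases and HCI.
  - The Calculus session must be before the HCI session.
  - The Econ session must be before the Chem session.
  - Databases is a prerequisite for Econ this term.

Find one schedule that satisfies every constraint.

Chem=Wed; Physics=Mon; Econ=Tue; Calculus=Wed; HCI=Thu; Databases=Mon

Checking: Econ(Tue) before Calculus(Wed); Databases(Mon) before Calculus(Wed); Econ(Tue) before Chem(Wed); Calculus(Wed) before HCI(Thu); Databases(Mon) before Econ(Tue); Chem(Wed) != Econ(Tue); Databases(Mon) != HCI(Thu).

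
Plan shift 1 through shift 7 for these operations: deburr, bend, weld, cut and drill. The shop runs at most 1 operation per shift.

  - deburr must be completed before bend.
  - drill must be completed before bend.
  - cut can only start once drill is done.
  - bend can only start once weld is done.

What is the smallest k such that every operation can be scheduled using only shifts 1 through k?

5 shifts

The precedence chain requires at least 2 distinct shifts.
With at most 1 per shift and 5 operations, at least 5 shifts are needed.
5 works (last occupied shift: shift 5): for example deburr=shift 2, weld=shift 3, cut=shift 5, drill=shift 1, bend=shift 4.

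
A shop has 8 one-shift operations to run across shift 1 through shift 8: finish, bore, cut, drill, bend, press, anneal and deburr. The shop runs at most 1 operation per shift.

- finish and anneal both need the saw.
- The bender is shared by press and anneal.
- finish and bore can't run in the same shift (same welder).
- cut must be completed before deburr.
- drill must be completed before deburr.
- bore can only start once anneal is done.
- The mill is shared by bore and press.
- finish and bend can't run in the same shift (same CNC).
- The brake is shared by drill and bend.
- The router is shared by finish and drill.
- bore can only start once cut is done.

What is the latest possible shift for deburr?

shift 8

Precedence pushes deburr to at least shift 2.
deburr at shift 8 is achievable: press in shift 7; bend in shift 6; finish in shift 5; anneal in shift 2; cut in shift 1; bore in shift 3; drill in shift 4; deburr in shift 8.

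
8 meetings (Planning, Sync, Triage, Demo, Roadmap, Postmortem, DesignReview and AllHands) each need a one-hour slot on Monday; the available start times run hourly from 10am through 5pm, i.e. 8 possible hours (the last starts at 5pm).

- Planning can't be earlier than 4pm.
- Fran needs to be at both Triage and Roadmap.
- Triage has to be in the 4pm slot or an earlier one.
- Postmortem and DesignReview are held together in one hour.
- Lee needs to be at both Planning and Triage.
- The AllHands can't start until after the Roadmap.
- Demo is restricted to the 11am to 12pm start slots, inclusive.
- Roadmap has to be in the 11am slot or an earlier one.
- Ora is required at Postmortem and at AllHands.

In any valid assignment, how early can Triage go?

Triage's own window allows nothing later than 4pm.
Triage at 10am is achievable: AllHands in 12pm, Triage in 10am, Roadmap in 11am, Postmortem in 10am, DesignReview in 10am, Demo in 11am, Sync in 10am, Planning in 4pm.

10am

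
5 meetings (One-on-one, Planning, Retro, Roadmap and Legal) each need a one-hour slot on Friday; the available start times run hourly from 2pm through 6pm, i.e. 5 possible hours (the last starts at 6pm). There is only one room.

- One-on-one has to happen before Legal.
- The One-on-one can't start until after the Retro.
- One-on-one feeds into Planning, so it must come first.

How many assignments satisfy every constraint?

Splitting on One-on-one: it can be 3pm (6), 4pm (4). Listing each branch's schedules as (Planning, Retro, Roadmap, Legal):
One-on-one=3pm: (4pm,2pm,5pm,6pm) (4pm,2pm,6pm,5pm) (5pm,2pm,4pm,6pm) (5pm,2pm,6pm,4pm) (6pm,2pm,4pm,5pm) (6pm,2pm,5pm,4pm) — 6.
One-on-one=4pm: (5pm,2pm,3pm,6pm) (5pm,3pm,2pm,6pm) (6pm,2pm,3pm,5pm) (6pm,3pm,2pm,5pm) — 4.
Summing: 6 + 4 = 10.

10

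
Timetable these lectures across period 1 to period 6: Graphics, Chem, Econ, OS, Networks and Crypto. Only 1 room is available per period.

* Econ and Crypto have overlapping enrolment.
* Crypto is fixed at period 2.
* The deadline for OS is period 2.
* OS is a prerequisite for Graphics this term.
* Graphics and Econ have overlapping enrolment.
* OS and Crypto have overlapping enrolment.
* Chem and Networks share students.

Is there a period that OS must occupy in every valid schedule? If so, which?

OS's window is period 1–period 2.
Crypto is fixed at period 2, and OS can't share a period with Crypto.
So OS must be period 1.

period 1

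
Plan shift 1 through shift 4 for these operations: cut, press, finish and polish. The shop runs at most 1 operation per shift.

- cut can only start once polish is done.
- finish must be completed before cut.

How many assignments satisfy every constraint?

8

Splitting on cut: it can be shift 3 (2), shift 4 (6). Listing each branch's schedules as (press, finish, polish) by shift number:
cut=shift 3: (4,1,2) (4,2,1) — 2.
cut=shift 4: (1,2,3) (1,3,2) (2,1,3) (2,3,1) (3,1,2) (3,2,1) — 6.
Summing: 2 + 6 = 8.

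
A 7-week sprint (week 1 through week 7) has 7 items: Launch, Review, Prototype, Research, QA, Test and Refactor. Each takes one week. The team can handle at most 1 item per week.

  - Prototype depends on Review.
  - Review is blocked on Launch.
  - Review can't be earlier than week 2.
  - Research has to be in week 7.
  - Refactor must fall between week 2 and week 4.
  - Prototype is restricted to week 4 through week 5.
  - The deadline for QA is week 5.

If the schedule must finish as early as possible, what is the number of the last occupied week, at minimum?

The precedence chain requires at least 3 distinct weeks.
With at most 1 per week and 7 tasks, at least 7 weeks are needed.
Research can't be placed before week 7, so the schedule must run through at least week 7.
7 works (last occupied week: week 7): for example Launch=week 1, Review=week 3, Test=week 6, Prototype=week 4, QA=week 5, Refactor=week 2, Research=week 7.

week 7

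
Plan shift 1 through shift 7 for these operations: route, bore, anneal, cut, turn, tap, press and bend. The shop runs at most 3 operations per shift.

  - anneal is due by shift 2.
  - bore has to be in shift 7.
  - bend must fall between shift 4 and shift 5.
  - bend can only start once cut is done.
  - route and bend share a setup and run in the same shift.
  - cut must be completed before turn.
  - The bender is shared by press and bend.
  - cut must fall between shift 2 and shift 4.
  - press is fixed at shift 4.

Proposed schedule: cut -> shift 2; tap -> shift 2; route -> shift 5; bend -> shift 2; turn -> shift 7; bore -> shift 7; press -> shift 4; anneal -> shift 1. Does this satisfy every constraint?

No. route and bend share a setup and run in the same shift is not satisfied.

cut must fall between shift 2 and shift 4 — holds.
press is fixed at shift 4 — holds.
route and bend share a setup and run in the same shift — violated.
bore has to be in shift 7 — holds.
cut must be completed before turn — holds.
bend must fall between shift 4 and shift 5 — violated.
The bender is shared by press and bend — holds.
anneal is due by shift 2 — holds.
bend can only start once cut is done — violated.
The shop runs at most 3 operations per shift — holds.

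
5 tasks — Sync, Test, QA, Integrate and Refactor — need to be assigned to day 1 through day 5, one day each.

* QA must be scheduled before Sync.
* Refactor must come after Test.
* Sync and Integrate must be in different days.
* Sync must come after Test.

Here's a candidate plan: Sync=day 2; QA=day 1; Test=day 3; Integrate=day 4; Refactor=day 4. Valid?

QA must be scheduled before Sync — holds.
Sync must come after Test — violated.
Refactor must come after Test — holds.
Sync and Integrate must be in different days — holds.

No. Sync must come after Test is not satisfied.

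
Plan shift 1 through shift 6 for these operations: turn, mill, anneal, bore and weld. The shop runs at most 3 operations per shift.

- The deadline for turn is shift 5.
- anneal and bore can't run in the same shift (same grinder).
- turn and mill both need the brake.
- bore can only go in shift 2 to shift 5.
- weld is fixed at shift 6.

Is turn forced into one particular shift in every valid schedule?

No

turn can be shift 1 (e.g. weld in shift 6, turn in shift 1, bore in shift 2, anneal in shift 1, mill in shift 2) or shift 2 (e.g. turn in shift 2, bore in shift 2, mill in shift 1, anneal in shift 1, weld in shift 6).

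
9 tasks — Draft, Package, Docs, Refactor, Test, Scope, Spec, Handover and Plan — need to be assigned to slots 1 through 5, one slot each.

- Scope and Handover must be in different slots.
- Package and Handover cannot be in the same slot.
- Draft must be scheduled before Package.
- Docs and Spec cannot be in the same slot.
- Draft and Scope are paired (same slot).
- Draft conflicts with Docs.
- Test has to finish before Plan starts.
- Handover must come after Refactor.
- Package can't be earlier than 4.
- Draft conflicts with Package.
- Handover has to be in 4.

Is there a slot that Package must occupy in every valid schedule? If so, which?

Package's window is 4–5.
Handover is fixed at 4, and Package can't share a slot with Handover.
So Package must be 5.

5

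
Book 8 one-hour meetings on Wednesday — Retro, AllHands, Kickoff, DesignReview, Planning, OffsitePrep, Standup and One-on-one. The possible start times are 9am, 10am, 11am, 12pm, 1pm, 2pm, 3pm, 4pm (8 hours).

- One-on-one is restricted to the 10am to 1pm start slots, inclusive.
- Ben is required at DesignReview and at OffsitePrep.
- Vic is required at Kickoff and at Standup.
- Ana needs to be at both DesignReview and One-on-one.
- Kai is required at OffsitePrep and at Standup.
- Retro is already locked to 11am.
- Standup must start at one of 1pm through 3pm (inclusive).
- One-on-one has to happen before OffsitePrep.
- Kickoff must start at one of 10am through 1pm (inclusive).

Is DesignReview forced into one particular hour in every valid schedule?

DesignReview can be 9am (e.g. Retro=11am, AllHands=9am, DesignReview=9am, Planning=9am, Standup=1pm, Kickoff=10am, OffsitePrep=11am, One-on-one=10am) or 10am (e.g. Kickoff=10am; Planning=9am; One-on-one=11am; Retro=11am; DesignReview=10am; Standup=1pm; OffsitePrep=12pm; AllHands=9am).

No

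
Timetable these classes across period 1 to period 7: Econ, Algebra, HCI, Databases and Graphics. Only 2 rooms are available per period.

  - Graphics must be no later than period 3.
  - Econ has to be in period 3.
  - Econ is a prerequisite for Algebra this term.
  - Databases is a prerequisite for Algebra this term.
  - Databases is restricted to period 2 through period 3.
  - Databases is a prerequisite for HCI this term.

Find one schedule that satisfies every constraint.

Econ -> period 3, HCI -> period 3, Algebra -> period 4, Databases -> period 2, Graphics -> period 1

Checking: Databases(period 2) before Algebra(period 4); Databases(period 2) before HCI(period 3); Econ(period 3) before Algebra(period 4); Graphics=period 1 in [period 1,period 3]; Databases=period 2 in [period 2,period 3]; Econ=period 3 in [period 3,period 3]; max 2 per period (cap 2).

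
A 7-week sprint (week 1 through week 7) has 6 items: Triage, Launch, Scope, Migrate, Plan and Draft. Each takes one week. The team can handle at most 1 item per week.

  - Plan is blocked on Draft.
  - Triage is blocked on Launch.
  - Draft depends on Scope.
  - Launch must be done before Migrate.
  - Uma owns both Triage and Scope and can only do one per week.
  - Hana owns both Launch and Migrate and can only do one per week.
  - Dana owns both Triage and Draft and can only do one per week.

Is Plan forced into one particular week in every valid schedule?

Plan can be week 3 (e.g. Launch -> week 4, Triage -> week 5, Draft -> week 2, Scope -> week 1, Migrate -> week 6, Plan -> week 3) or week 4 (e.g. Draft -> week 3; Migrate -> week 6; Scope -> week 2; Triage -> week 5; Plan -> week 4; Launch -> week 1).

No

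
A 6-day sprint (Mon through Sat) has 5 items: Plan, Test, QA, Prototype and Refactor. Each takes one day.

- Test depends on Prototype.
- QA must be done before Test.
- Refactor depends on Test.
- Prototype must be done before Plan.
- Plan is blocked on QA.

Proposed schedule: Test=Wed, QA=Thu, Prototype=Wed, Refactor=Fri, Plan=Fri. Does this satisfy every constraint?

No — it violates: QA must be done before Test

Refactor depends on Test — holds.
QA must be done before Test — violated.
Test depends on Prototype — violated.
Plan is blocked on QA — holds.
Prototype must be done before Plan — holds.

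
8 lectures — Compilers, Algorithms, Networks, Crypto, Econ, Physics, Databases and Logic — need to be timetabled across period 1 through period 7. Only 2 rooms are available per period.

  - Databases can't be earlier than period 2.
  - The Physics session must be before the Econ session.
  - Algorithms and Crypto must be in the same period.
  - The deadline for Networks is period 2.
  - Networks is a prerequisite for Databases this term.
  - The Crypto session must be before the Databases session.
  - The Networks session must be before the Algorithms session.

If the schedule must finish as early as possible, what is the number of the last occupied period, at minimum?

The precedence chain requires at least 3 distinct periods.
With at most 2 per period and 8 lectures, at least 4 periods are needed.
4 works (last occupied period: period 4): for example Logic=period 4; Physics=period 1; Databases=period 3; Crypto=period 2; Networks=period 1; Econ=period 3; Algorithms=period 2; Compilers=period 4.

period 4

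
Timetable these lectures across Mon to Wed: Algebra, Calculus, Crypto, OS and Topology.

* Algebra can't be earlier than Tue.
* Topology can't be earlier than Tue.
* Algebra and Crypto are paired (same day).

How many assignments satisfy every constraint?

36

Splitting on Algebra: it can be Tue (18), Wed (18). Listing each branch's schedules as (Calculus, Crypto, OS, Topology):
Algebra=Tue: (Mon,Tue,Mon,Tue) (Mon,Tue,Mon,Wed) (Mon,Tue,Tue,Tue) (Mon,Tue,Tue,Wed) (Mon,Tue,Wed,Tue) (Mon,Tue,Wed,Wed) (Tue,Tue,Mon,Tue) (Tue,Tue,Mon,Wed) (Tue,Tue,Tue,Tue) (Tue,Tue,Tue,Wed) (Tue,Tue,Wed,Tue) (Tue,Tue,Wed,Wed) (Wed,Tue,Mon,Tue) (Wed,Tue,Mon,Wed) (Wed,Tue,Tue,Tue) (Wed,Tue,Tue,Wed) (Wed,Tue,Wed,Tue) (Wed,Tue,Wed,Wed) — 18.
Algebra=Wed: (Mon,Wed,Mon,Tue) (Mon,Wed,Mon,Wed) (Mon,Wed,Tue,Tue) (Mon,Wed,Tue,Wed) (Mon,Wed,Wed,Tue) (Mon,Wed,Wed,Wed) (Tue,Wed,Mon,Tue) (Tue,Wed,Mon,Wed) (Tue,Wed,Tue,Tue) (Tue,Wed,Tue,Wed) (Tue,Wed,Wed,Tue) (Tue,Wed,Wed,Wed) (Wed,Wed,Mon,Tue) (Wed,Wed,Mon,Wed) (Wed,Wed,Tue,Tue) (Wed,Wed,Tue,Wed) (Wed,Wed,Wed,Tue) (Wed,Wed,Wed,Wed) — 18.
Summing: 18 + 18 = 36.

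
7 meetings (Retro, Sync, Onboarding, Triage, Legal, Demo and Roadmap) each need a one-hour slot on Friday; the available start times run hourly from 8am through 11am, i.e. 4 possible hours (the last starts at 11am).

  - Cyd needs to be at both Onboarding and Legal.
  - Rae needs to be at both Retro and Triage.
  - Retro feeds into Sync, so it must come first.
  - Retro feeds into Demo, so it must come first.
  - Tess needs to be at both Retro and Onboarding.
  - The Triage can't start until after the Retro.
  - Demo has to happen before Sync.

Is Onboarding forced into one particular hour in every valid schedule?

No

Onboarding can be 8am (e.g. Sync -> 11am, Demo -> 10am, Legal -> 9am, Onboarding -> 8am, Triage -> 10am, Roadmap -> 8am, Retro -> 9am) or 9am (e.g. Onboarding in 9am; Demo in 9am; Roadmap in 8am; Triage in 9am; Sync in 10am; Legal in 8am; Retro in 8am).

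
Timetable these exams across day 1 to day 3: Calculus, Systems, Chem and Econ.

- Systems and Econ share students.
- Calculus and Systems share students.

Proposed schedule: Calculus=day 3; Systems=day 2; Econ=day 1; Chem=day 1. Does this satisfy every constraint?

Yes

Calculus and Systems share students — holds.
Systems and Econ share students — holds.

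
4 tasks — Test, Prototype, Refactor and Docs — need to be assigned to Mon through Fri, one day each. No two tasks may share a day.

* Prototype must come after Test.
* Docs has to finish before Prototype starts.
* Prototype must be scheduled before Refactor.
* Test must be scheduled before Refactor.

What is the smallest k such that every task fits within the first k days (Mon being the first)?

4 days

The precedence chain requires at least 3 distinct days.
With at most 1 per day and 4 tasks, at least 4 days are needed.
4 works (last occupied day: Thu): for example Docs=Tue; Test=Mon; Prototype=Wed; Refactor=Thu.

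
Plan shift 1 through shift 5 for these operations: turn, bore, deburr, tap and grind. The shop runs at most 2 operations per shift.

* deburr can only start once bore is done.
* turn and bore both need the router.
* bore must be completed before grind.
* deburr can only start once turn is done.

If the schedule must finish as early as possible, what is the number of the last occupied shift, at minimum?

3

The precedence chain requires at least 2 distinct shifts.
With at most 2 per shift and 5 operations, at least 3 shifts are needed.
3 works (last occupied shift: shift 3): for example turn -> shift 2; tap -> shift 1; grind -> shift 2; deburr -> shift 3; bore -> shift 1.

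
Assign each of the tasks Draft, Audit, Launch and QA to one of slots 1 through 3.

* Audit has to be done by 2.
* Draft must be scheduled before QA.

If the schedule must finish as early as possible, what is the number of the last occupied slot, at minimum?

The precedence chain requires at least 2 distinct slots.
2 works (last occupied slot: 2): for example Draft=1, Audit=1, QA=2, Launch=1.

slot 2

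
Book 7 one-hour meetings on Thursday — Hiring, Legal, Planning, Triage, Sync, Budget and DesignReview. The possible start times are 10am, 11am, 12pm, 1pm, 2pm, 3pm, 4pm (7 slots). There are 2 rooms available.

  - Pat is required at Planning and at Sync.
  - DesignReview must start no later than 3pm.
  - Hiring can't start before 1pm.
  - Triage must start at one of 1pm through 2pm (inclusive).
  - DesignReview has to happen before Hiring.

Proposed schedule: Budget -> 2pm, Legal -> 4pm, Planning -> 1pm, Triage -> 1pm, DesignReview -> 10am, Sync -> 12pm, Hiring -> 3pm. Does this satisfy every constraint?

DesignReview must start no later than 3pm — holds.
Hiring can't start before 1pm — holds.
Triage must start at one of 1pm through 2pm (inclusive) — holds.
Pat is required at Planning and at Sync — holds.
DesignReview has to happen before Hiring — holds.
There are 2 rooms available — holds.

Valid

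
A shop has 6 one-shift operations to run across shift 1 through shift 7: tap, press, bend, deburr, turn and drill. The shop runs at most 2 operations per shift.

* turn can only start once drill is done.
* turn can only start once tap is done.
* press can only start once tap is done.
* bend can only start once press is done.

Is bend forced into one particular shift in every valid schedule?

No

bend can be shift 3 (e.g. deburr in shift 3, bend in shift 3, tap in shift 1, turn in shift 2, drill in shift 1, press in shift 2) or shift 4 (e.g. tap in shift 1, deburr in shift 3, drill in shift 1, turn in shift 2, press in shift 2, bend in shift 4).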